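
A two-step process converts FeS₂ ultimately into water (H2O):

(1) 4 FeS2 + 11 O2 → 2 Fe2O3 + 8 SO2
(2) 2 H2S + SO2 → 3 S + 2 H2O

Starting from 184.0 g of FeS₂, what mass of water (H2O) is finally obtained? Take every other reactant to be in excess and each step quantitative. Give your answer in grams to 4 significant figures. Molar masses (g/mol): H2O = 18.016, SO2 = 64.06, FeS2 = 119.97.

110.5 g

n(FeS2) = 184.00 / 119.97 = 1.5337 mol.
Step 1 gives a 4:8 ratio of FeS2 to SO2, so n(SO2) = 3.0674 mol.
In step 2 the SO2:H2O ratio is 1:2, so n(H2O) = 6.1349 mol.
Mass of H2O = 6.1349 × 18.016 = 110.53 g.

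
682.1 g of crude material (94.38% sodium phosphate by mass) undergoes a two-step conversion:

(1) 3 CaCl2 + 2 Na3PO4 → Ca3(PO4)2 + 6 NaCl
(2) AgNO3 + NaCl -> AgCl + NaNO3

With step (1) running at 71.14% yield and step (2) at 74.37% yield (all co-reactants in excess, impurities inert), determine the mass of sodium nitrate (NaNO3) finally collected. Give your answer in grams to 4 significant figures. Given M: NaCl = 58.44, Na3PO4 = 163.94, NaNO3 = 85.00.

Pure Na3PO4 = 682.1 × 0.9438 = 643.77 g.
n(Na3PO4) = 643.77 / 163.94 = 3.9268 mol.
Step 1 (Na3PO4:NaCl = 2:6): theoretical n(NaCl) = 11.781 mol; at 71.14% yield, n(NaCl) = 8.3807 mol.
Step 2 (NaCl:NaNO3 = 1:1): theoretical n(NaNO3) = 8.3807 mol, so theoretical mass = 8.3807 × 85.00 = 712.36 g.
At 74.37% yield, actual mass of NaNO3 = 712.36 × 0.7437 = 529.78 g.

529.8 g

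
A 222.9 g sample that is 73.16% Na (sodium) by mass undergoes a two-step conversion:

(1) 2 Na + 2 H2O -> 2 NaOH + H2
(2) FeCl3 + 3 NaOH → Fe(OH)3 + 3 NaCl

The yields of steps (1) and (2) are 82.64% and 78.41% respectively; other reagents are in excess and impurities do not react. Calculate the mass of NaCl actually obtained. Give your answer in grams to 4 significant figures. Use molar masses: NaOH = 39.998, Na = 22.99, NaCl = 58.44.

Pure Na = 222.9 × 0.7316 = 163.07 g.
n(Na) = 163.07 / 22.99 = 7.0932 mol.
Step 1 (Na:NaOH = 2:2): theoretical n(NaOH) = 7.0932 mol; at 82.64% yield, n(NaOH) = 5.8619 mol.
Step 2 (NaOH:NaCl = 3:3): theoretical n(NaCl) = 5.8619 mol, so theoretical mass = 5.8619 × 58.44 = 342.57 g.
At 78.41% yield, actual mass of NaCl = 342.57 × 0.7841 = 268.61 g.

268.6 g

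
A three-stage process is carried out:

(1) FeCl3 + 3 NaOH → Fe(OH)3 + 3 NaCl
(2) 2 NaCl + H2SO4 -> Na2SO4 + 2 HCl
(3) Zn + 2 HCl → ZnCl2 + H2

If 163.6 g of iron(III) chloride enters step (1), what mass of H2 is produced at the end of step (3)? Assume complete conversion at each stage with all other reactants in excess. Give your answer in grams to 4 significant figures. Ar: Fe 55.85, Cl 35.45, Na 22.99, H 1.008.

M(FeCl3) = 55.85 + 3(35.45) = 162.20 g/mol.
M(H2) = 2(1.008) = 2.016 g/mol.
n(FeCl3) = 163.6 / 162.20 = 1.0086 mol.
Reaction (1): FeCl3→NaCl ratio 1:3 ⇒ n(NaCl) = 3.0259 mol.
Reaction (2): NaCl→HCl ratio 2:2 ⇒ n(HCl) = 3.0259 mol.
Reaction (3): HCl→H2 ratio 2:1 ⇒ n(H2) = 1.5129 mol.
Mass of H2 = 1.5129 × 2.016 = 3.0501 g.

3.050 g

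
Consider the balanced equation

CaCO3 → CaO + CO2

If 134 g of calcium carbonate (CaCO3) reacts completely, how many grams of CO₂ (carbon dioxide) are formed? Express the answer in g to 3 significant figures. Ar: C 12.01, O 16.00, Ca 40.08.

M(CaCO3) = 40.08 + 12.01 + 3(16.00) = 100.09 g/mol.
M(CO2) = 12.01 + 2(16.00) = 44.01 g/mol.
n(CaCO3) = 134.0 g / 100.09 g/mol = 1.339 mol.
From the equation the CaCO3:CO2 mole ratio is 1:1, so n(CO2) = 1.339 × 1/1 = 1.339 mol.
Mass of CO2 = 1.339 mol × 44.01 g/mol = 58.92 g.

58.9 g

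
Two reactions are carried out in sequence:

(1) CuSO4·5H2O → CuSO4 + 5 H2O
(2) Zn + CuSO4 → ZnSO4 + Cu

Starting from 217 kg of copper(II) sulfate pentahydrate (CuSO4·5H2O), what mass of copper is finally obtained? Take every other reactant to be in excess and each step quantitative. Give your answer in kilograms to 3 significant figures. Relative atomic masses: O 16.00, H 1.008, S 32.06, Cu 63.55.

55.2 kg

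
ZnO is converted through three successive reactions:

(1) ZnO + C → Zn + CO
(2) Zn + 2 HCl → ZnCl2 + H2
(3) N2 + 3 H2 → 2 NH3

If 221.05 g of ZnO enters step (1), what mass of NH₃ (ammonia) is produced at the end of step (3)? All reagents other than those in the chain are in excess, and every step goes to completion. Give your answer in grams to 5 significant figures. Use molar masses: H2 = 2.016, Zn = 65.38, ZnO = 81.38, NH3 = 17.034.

30.846 g

n(ZnO) = 221.05 / 81.38 = 2.71627 mol.
Reaction (1): ZnO→Zn ratio 1:1 ⇒ n(Zn) = 2.71627 mol.
Reaction (2): Zn→H2 ratio 1:1 ⇒ n(H2) = 2.71627 mol.
Reaction (3): H2→NH3 ratio 3:2 ⇒ n(NH3) = 1.81085 mol.
Mass of NH3 = 1.81085 × 17.034 = 30.8460 g.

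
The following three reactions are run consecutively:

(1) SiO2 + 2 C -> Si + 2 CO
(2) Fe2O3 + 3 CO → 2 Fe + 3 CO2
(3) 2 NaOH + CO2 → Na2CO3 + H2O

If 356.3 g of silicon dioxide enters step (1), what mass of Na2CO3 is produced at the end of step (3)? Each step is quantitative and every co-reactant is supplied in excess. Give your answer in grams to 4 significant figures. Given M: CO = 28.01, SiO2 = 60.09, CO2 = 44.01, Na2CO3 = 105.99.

n(SiO2) = 356.3 / 60.09 = 5.9294 mol.
Reaction (1): SiO2→CO ratio 1:2 ⇒ n(CO) = 11.859 mol.
Reaction (2): CO→CO2 ratio 3:3 ⇒ n(CO2) = 11.859 mol.
Reaction (3): CO2→Na2CO3 ratio 1:1 ⇒ n(Na2CO3) = 11.859 mol.
Mass of Na2CO3 = 11.859 × 105.99 = 1256.9 g.

1257 g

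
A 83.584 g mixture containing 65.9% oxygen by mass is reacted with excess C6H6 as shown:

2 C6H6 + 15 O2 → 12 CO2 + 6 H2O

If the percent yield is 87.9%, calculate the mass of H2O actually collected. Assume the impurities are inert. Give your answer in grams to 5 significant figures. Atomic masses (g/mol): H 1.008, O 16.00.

Pure O2 available = 83.584 g × 0.659 = 55.0819 g.
M(O2) = 2(16.00) = 32.00 g/mol.
M(H2O) = 2(1.008) + 16.00 = 18.016 g/mol.
n(O2) = 55.0819 g / 32.00 g/mol = 1.72131 mol.
From the equation the O2:H2O mole ratio is 15:6, so n(H2O) = 1.72131 × 6/15 = 0.688523 mol.
Mass of H2O = 0.688523 mol × 18.016 g/mol = 12.4044 g.
Actual mass collected = 12.4044 g × 0.879 = 10.9035 g.

10.903 g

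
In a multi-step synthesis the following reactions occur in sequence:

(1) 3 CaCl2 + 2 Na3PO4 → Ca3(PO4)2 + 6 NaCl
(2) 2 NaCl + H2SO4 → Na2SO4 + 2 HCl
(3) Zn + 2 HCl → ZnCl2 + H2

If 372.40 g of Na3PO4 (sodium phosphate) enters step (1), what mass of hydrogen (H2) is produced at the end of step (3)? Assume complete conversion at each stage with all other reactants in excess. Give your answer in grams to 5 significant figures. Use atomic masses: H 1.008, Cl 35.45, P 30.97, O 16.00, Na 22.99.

6.8692 g

M(Na3PO4) = 3(22.99) + 30.97 + 4(16.00) = 163.94 g/mol.
M(H2) = 2(1.008) = 2.016 g/mol.
n(Na3PO4) = 372.40 / 163.94 = 2.27156 mol.
Reaction (1): Na3PO4→NaCl ratio 2:6 ⇒ n(NaCl) = 6.81469 mol.
Reaction (2): NaCl→HCl ratio 2:2 ⇒ n(HCl) = 6.81469 mol.
Reaction (3): HCl→H2 ratio 2:1 ⇒ n(H2) = 3.40734 mol.
Mass of H2 = 3.40734 × 2.016 = 6.86921 g.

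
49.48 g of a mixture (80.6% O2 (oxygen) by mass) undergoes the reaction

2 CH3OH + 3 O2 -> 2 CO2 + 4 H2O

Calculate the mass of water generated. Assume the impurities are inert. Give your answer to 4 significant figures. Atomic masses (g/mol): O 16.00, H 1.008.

29.94 g

Mass of pure O2 = 49.48 g × 0.806 = 39.881 g.
M(O2) = 2(16.00) = 32.00 g/mol.
M(H2O) = 2(1.008) + 16.00 = 18.016 g/mol.
n(O2) = 39.881 g / 32.00 g/mol = 1.2463 mol.
From the equation the O2:H2O mole ratio is 3:4, so n(H2O) = 1.2463 × 4/3 = 1.6617 mol.
Mass of H2O = 1.6617 mol × 18.016 g/mol = 29.937 g.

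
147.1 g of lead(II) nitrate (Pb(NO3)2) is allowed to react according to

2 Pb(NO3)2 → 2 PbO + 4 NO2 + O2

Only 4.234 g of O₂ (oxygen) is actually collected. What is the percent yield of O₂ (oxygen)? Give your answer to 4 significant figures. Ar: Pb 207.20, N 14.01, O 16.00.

M(Pb(NO3)2) = 207.20 + 2(14.01) + 6(16.00) = 331.22 g/mol.
M(O2) = 2(16.00) = 32.00 g/mol.
n(Pb(NO3)2) = 147.10 g / 331.22 g/mol = 0.44412 mol.
From the equation the Pb(NO3)2:O2 mole ratio is 2:1, so n(O2) = 0.44412 × 1/2 = 0.22206 mol.
Mass of O2 = 0.22206 mol × 32.00 g/mol = 7.1059 g.
This is the theoretical yield. Percent yield = 4.234 g / 7.1059 g × 100% = 59.585%.

59.58 %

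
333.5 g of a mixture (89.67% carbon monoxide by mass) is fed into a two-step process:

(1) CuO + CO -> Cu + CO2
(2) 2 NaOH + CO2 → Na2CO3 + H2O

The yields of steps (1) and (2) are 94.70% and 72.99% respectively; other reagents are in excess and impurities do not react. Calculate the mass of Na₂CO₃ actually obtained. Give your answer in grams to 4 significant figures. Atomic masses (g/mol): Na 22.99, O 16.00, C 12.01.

Pure CO = 333.5 × 0.8967 = 299.05 g.
M(CO) = 12.01 + 16.00 = 28.01 g/mol.
M(Na2CO3) = 2(22.99) + 12.01 + 3(16.00) = 105.99 g/mol.
n(CO) = 299.05 / 28.01 = 10.677 mol.
Step 1 (CO:CO2 = 1:1): theoretical n(CO2) = 10.677 mol; at 94.70% yield, n(CO2) = 10.111 mol.
Step 2 (CO2:Na2CO3 = 1:1): theoretical n(Na2CO3) = 10.111 mol, so theoretical mass = 10.111 × 105.99 = 1071.6 g.
At 72.99% yield, actual mass of Na2CO3 = 1071.6 × 0.7299 = 782.18 g.

782.2 g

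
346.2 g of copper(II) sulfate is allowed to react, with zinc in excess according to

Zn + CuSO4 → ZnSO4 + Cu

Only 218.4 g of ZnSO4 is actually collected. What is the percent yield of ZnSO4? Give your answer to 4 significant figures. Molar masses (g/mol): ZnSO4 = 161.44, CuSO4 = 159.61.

n(CuSO4) = 346.20 g / 159.61 g/mol = 2.1690 mol.
From the equation the CuSO4:ZnSO4 mole ratio is 1:1, so n(ZnSO4) = 2.1690 × 1/1 = 2.1690 mol.
Mass of ZnSO4 = 2.1690 mol × 161.44 g/mol = 350.17 g.
This is the theoretical yield. Percent yield = 218.4 g / 350.17 g × 100% = 62.370%.

62.37 %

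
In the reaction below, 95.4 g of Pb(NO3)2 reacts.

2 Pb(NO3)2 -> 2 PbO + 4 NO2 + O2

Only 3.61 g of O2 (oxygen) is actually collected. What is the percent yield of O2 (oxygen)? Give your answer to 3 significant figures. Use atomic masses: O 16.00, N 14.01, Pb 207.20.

78.3 %

M(Pb(NO3)2) = 207.20 + 2(14.01) + 6(16.00) = 331.22 g/mol.
M(O2) = 2(16.00) = 32.00 g/mol.
n(Pb(NO3)2) = 95.40 g / 331.22 g/mol = 0.2880 mol.
From the equation the Pb(NO3)2:O2 mole ratio is 2:1, so n(O2) = 0.2880 × 1/2 = 0.1440 mol.
Mass of O2 = 0.1440 mol × 32.00 g/mol = 4.608 g.
This is the theoretical yield. Percent yield = 3.61 g / 4.608 g × 100% = 78.33%.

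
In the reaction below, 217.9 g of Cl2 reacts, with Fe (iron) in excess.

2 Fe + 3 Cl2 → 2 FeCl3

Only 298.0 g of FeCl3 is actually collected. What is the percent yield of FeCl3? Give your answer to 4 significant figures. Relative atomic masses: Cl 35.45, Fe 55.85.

89.67 %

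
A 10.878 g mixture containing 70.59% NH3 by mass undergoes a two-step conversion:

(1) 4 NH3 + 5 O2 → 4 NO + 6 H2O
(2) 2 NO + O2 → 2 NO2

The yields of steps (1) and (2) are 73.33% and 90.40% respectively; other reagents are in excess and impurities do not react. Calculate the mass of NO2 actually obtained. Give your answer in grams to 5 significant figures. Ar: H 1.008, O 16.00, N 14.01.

13.749 g

Pure NH3 = 10.878 × 0.7059 = 7.67878 g.
M(NH3) = 14.01 + 3(1.008) = 17.034 g/mol.
M(NO2) = 14.01 + 2(16.00) = 46.01 g/mol.
n(NH3) = 7.67878 / 17.034 = 0.450791 mol.
Step 1 (NH3:NO = 4:4): theoretical n(NO) = 0.450791 mol; at 73.33% yield, n(NO) = 0.330565 mol.
Step 2 (NO:NO2 = 2:2): theoretical n(NO2) = 0.330565 mol, so theoretical mass = 0.330565 × 46.01 = 15.2093 g.
At 90.40% yield, actual mass of NO2 = 15.2093 × 0.9040 = 13.7492 g.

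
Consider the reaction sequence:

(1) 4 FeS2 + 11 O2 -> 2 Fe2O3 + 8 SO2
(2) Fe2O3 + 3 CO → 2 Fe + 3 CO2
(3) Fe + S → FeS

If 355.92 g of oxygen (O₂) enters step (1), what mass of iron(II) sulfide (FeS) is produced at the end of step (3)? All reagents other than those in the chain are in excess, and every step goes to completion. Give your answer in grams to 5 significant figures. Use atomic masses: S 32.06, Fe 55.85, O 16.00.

M(O2) = 2(16.00) = 32.00 g/mol.
M(FeS) = 55.85 + 32.06 = 87.91 g/mol.
n(O2) = 355.92 / 32.00 = 11.1225 mol.
Reaction (1): O2→Fe2O3 ratio 11:2 ⇒ n(Fe2O3) = 2.02227 mol.
Reaction (2): Fe2O3→Fe ratio 1:2 ⇒ n(Fe) = 4.04455 mol.
Reaction (3): Fe→FeS ratio 1:1 ⇒ n(FeS) = 4.04455 mol.
Mass of FeS = 4.04455 × 87.91 = 355.556 g.

355.56 g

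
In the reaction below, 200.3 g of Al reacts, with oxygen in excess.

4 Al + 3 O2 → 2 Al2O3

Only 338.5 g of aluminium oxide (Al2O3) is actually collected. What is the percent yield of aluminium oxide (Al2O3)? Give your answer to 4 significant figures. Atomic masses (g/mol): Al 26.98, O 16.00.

89.44 %

M(Al) = 26.98 g/mol.
M(Al2O3) = 2(26.98) + 3(16.00) = 101.96 g/mol.
n(Al) = 200.30 g / 26.98 g/mol = 7.4240 mol.
From the equation the Al:Al2O3 mole ratio is 4:2, so n(Al2O3) = 7.4240 × 2/4 = 3.7120 mol.
Mass of Al2O3 = 3.7120 mol × 101.96 g/mol = 378.48 g.
This is the theoretical yield. Percent yield = 338.5 g / 378.48 g × 100% = 89.438%.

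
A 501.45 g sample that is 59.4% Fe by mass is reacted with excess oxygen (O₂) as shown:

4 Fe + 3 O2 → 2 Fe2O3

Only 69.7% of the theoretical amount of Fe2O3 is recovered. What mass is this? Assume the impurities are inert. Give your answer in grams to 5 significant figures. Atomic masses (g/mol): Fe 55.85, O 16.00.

296.82 g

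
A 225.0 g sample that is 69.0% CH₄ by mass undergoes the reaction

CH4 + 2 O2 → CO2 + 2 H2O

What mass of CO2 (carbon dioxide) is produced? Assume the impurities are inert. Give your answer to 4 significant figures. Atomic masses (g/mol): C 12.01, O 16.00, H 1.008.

425.9 g

Mass of pure CH4 = 225.0 g × 0.690 = 155.25 g.
M(CH4) = 12.01 + 4(1.008) = 16.042 g/mol.
M(CO2) = 12.01 + 2(16.00) = 44.01 g/mol.
n(CH4) = 155.25 g / 16.042 g/mol = 9.6777 mol.
From the equation the CH4:CO2 mole ratio is 1:1, so n(CO2) = 9.6777 × 1/1 = 9.6777 mol.
Mass of CO2 = 9.6777 mol × 44.01 g/mol = 425.92 g.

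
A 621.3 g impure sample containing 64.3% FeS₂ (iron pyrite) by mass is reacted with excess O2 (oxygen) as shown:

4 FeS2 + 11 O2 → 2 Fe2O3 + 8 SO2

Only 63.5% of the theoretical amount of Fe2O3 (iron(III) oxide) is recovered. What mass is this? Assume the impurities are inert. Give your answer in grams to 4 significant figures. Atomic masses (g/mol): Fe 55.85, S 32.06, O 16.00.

168.8 g

Pure FeS2 available = 621.3 g × 0.643 = 399.50 g.
M(FeS2) = 55.85 + 2(32.06) = 119.97 g/mol.
M(Fe2O3) = 2(55.85) + 3(16.00) = 159.70 g/mol.
n(FeS2) = 399.50 g / 119.97 g/mol = 3.3300 mol.
From the equation the FeS2:Fe2O3 mole ratio is 4:2, so n(Fe2O3) = 3.3300 × 2/4 = 1.6650 mol.
Mass of Fe2O3 = 1.6650 mol × 159.70 g/mol = 265.90 g.
Actual mass collected = 265.90 g × 0.635 = 168.85 g.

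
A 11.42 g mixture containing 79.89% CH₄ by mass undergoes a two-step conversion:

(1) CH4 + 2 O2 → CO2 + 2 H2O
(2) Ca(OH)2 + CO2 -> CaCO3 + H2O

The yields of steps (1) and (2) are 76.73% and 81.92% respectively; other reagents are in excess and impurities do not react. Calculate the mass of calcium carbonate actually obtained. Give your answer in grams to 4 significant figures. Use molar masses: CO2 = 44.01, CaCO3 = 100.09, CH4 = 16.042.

Pure CH4 = 11.42 × 0.7989 = 9.1234 g.
n(CH4) = 9.1234 / 16.042 = 0.56872 mol.
Step 1 (CH4:CO2 = 1:1): theoretical n(CO2) = 0.56872 mol; at 76.73% yield, n(CO2) = 0.43638 mol.
Step 2 (CO2:CaCO3 = 1:1): theoretical n(CaCO3) = 0.43638 mol, so theoretical mass = 0.43638 × 100.09 = 43.677 g.
At 81.92% yield, actual mass of CaCO3 = 43.677 × 0.8192 = 35.780 g.

35.78 g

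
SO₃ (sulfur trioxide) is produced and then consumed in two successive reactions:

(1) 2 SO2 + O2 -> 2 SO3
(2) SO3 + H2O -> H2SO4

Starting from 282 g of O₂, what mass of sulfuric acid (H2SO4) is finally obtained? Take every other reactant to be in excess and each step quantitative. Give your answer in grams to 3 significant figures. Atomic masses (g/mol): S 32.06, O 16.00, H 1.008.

M(O2) = 2(16.00) = 32.00 g/mol.
M(H2SO4) = 2(1.008) + 32.06 + 4(16.00) = 98.076 g/mol.
n(O2) = 282.0 / 32.00 = 8.812 mol.
Step 1 gives a 1:2 ratio of O2 to SO3, so n(SO3) = 17.62 mol.
In step 2 the SO3:H2SO4 ratio is 1:1, so n(H2SO4) = 17.62 mol.
Mass of H2SO4 = 17.62 × 98.076 = 1729 g.

1730 g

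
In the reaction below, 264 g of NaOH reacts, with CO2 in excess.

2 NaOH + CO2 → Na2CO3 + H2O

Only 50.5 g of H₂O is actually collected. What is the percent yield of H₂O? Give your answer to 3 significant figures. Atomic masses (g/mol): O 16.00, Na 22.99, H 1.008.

84.9 %

M(NaOH) = 22.99 + 16.00 + 1.008 = 39.998 g/mol.
M(H2O) = 2(1.008) + 16.00 = 18.016 g/mol.
n(NaOH) = 264.0 g / 39.998 g/mol = 6.600 mol.
From the equation the NaOH:H2O mole ratio is 2:1, so n(H2O) = 6.600 × 1/2 = 3.300 mol.
Mass of H2O = 3.300 mol × 18.016 g/mol = 59.46 g.
This is the theoretical yield. Percent yield = 50.5 g / 59.46 g × 100% = 84.94%.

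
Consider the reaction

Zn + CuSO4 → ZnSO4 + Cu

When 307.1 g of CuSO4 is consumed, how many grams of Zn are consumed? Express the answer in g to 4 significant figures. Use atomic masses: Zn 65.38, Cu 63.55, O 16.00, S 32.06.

125.8 g

M(CuSO4) = 63.55 + 32.06 + 4(16.00) = 159.61 g/mol.
M(Zn) = 65.38 g/mol.
n(CuSO4) = 307.10 g / 159.61 g/mol = 1.9241 mol.
From the equation the CuSO4:Zn mole ratio is 1:1, so n(Zn) = 1.9241 × 1/1 = 1.9241 mol.
Mass of Zn = 1.9241 mol × 65.38 g/mol = 125.80 g.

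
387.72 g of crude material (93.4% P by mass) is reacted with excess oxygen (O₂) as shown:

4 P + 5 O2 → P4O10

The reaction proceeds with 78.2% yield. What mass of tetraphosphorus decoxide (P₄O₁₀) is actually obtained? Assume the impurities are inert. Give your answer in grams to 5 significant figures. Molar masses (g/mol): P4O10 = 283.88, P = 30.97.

Pure P available = 387.72 g × 0.934 = 362.130 g.
n(P) = 362.130 g / 30.97 g/mol = 11.6929 mol.
From the equation the P:P4O10 mole ratio is 4:1, so n(P4O10) = 11.6929 × 1/4 = 2.92324 mol.
Mass of P4O10 = 2.92324 mol × 283.88 g/mol = 829.848 g.
Actual mass collected = 829.848 g × 0.782 = 648.941 g.

648.94 g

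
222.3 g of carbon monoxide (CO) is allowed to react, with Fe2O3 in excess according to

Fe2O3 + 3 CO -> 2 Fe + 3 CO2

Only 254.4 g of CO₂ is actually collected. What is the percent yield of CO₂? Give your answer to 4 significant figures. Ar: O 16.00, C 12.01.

M(CO) = 12.01 + 16.00 = 28.01 g/mol.
M(CO2) = 12.01 + 2(16.00) = 44.01 g/mol.
n(CO) = 222.30 g / 28.01 g/mol = 7.9365 mol.
From the equation the CO:CO2 mole ratio is 3:3, so n(CO2) = 7.9365 × 3/3 = 7.9365 mol.
Mass of CO2 = 7.9365 mol × 44.01 g/mol = 349.28 g.
This is the theoretical yield. Percent yield = 254.4 g / 349.28 g × 100% = 72.835%.

72.83 %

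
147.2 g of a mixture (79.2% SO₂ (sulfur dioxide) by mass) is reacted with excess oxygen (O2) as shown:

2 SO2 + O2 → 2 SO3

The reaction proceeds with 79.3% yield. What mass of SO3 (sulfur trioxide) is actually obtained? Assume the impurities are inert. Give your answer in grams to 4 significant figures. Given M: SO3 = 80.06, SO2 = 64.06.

115.5 g

Pure SO2 available = 147.2 g × 0.792 = 116.58 g.
n(SO2) = 116.58 g / 64.06 g/mol = 1.8199 mol.
From the equation the SO2:SO3 mole ratio is 2:2, so n(SO3) = 1.8199 × 2/2 = 1.8199 mol.
Mass of SO3 = 1.8199 mol × 80.06 g/mol = 145.70 g.
Actual mass collected = 145.70 g × 0.793 = 115.54 g.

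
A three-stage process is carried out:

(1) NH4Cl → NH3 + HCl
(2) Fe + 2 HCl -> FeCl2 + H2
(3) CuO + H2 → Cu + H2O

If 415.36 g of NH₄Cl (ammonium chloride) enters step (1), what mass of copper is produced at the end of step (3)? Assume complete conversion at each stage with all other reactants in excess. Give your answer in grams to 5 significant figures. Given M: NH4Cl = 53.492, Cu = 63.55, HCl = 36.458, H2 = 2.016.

n(NH4Cl) = 415.36 / 53.492 = 7.76490 mol.
Reaction (1): NH4Cl→HCl ratio 1:1 ⇒ n(HCl) = 7.76490 mol.
Reaction (2): HCl→H2 ratio 2:1 ⇒ n(H2) = 3.88245 mol.
Reaction (3): H2→Cu ratio 1:1 ⇒ n(Cu) = 3.88245 mol.
Mass of Cu = 3.88245 × 63.55 = 246.730 g.

246.73 g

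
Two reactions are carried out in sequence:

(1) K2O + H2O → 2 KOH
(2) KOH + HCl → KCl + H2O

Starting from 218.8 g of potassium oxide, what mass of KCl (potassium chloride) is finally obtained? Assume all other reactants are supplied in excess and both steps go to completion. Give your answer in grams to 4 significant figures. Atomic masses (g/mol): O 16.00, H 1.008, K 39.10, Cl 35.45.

M(K2O) = 2(39.10) + 16.00 = 94.20 g/mol.
M(KCl) = 39.10 + 35.45 = 74.55 g/mol.
n(K2O) = 218.80 / 94.20 = 2.3227 mol.
Step 1 gives a 1:2 ratio of K2O to KOH, so n(KOH) = 4.6454 mol.
In step 2 the KOH:KCl ratio is 1:1, so n(KCl) = 4.6454 mol.
Mass of KCl = 4.6454 × 74.55 = 346.32 g.

346.3 g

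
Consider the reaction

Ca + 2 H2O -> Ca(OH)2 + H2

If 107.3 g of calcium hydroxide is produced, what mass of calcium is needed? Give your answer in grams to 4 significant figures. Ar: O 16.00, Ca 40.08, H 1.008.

58.04 g

M(Ca(OH)2) = 40.08 + 2(16.00) + 2(1.008) = 74.096 g/mol.
M(Ca) = 40.08 g/mol.
n(Ca(OH)2) = 107.30 g / 74.096 g/mol = 1.4481 mol.
From the equation the Ca(OH)2:Ca mole ratio is 1:1, so n(Ca) = 1.4481 × 1/1 = 1.4481 mol.
Mass of Ca = 1.4481 mol × 40.08 g/mol = 58.041 g.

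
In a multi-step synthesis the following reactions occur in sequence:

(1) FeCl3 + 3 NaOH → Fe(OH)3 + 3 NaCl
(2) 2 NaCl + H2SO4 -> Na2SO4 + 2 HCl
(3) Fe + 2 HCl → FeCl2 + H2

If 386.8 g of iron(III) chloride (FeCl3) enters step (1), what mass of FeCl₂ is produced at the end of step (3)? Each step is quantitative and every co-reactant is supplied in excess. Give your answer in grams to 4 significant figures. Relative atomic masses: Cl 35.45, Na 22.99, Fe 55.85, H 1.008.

M(FeCl3) = 55.85 + 3(35.45) = 162.20 g/mol.
M(FeCl2) = 55.85 + 2(35.45) = 126.75 g/mol.
n(FeCl3) = 386.8 / 162.20 = 2.3847 mol.
Reaction (1): FeCl3→NaCl ratio 1:3 ⇒ n(NaCl) = 7.1541 mol.
Reaction (2): NaCl→HCl ratio 2:2 ⇒ n(HCl) = 7.1541 mol.
Reaction (3): HCl→FeCl2 ratio 2:1 ⇒ n(FeCl2) = 3.5771 mol.
Mass of FeCl2 = 3.5771 × 126.75 = 453.39 g.

453.4 g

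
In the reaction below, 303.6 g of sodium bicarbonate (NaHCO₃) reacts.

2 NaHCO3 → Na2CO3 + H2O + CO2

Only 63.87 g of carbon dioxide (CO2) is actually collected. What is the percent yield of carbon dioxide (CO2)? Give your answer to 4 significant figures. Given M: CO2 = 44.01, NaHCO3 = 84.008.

80.31 %

n(NaHCO3) = 303.60 g / 84.008 g/mol = 3.6139 mol.
From the equation the NaHCO3:CO2 mole ratio is 2:1, so n(CO2) = 3.6139 × 1/2 = 1.8070 mol.
Mass of CO2 = 1.8070 mol × 44.01 g/mol = 79.525 g.
This is the theoretical yield. Percent yield = 63.87 g / 79.525 g × 100% = 80.315%.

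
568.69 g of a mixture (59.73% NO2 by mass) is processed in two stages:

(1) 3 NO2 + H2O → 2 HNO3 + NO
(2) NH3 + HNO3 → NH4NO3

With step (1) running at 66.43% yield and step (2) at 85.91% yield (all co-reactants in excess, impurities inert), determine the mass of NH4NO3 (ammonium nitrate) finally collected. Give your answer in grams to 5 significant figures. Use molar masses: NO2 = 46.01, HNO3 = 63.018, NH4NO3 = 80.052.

224.86 g

Pure NO2 = 568.69 × 0.5973 = 339.679 g.
n(NO2) = 339.679 / 46.01 = 7.38271 mol.
Step 1 (NO2:HNO3 = 3:2): theoretical n(HNO3) = 4.92181 mol; at 66.43% yield, n(HNO3) = 3.26956 mol.
Step 2 (HNO3:NH4NO3 = 1:1): theoretical n(NH4NO3) = 3.26956 mol, so theoretical mass = 3.26956 × 80.052 = 261.735 g.
At 85.91% yield, actual mass of NH4NO3 = 261.735 × 0.8591 = 224.856 g.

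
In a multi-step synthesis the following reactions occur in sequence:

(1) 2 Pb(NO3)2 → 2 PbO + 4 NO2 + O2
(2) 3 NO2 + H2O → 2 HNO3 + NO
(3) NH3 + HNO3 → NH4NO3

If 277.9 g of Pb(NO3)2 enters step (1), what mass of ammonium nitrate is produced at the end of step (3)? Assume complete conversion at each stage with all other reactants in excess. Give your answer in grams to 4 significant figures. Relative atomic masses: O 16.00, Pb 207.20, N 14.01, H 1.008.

M(Pb(NO3)2) = 207.20 + 2(14.01) + 6(16.00) = 331.22 g/mol.
M(NH4NO3) = 2(14.01) + 4(1.008) + 3(16.00) = 80.052 g/mol.
n(Pb(NO3)2) = 277.9 / 331.22 = 0.83902 mol.
Reaction (1): Pb(NO3)2→NO2 ratio 2:4 ⇒ n(NO2) = 1.6780 mol.
Reaction (2): NO2→HNO3 ratio 3:2 ⇒ n(HNO3) = 1.1187 mol.
Reaction (3): HNO3→NH4NO3 ratio 1:1 ⇒ n(NH4NO3) = 1.1187 mol.
Mass of NH4NO3 = 1.1187 × 80.052 = 89.554 g.

89.55 g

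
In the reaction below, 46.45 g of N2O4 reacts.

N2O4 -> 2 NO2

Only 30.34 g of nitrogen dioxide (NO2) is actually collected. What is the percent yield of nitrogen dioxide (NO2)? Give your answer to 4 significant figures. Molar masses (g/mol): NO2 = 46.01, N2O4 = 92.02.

n(N2O4) = 46.450 g / 92.02 g/mol = 0.50478 mol.
From the equation the N2O4:NO2 mole ratio is 1:2, so n(NO2) = 0.50478 × 2/1 = 1.0096 mol.
Mass of NO2 = 1.0096 mol × 46.01 g/mol = 46.450 g.
This is the theoretical yield. Percent yield = 30.34 g / 46.450 g × 100% = 65.318%.

65.32 %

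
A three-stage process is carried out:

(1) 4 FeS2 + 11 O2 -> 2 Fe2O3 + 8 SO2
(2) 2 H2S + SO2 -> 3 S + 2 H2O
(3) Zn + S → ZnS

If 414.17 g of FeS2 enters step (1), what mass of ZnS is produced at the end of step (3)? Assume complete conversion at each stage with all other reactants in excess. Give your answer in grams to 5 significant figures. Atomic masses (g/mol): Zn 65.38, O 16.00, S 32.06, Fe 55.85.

M(FeS2) = 55.85 + 2(32.06) = 119.97 g/mol.
M(ZnS) = 65.38 + 32.06 = 97.44 g/mol.
n(FeS2) = 414.17 / 119.97 = 3.45228 mol.
Reaction (1): FeS2→SO2 ratio 4:8 ⇒ n(SO2) = 6.90456 mol.
Reaction (2): SO2→S ratio 1:3 ⇒ n(S) = 20.7137 mol.
Reaction (3): S→ZnS ratio 1:1 ⇒ n(ZnS) = 20.7137 mol.
Mass of ZnS = 20.7137 × 97.44 = 2018.34 g.

2018.3 g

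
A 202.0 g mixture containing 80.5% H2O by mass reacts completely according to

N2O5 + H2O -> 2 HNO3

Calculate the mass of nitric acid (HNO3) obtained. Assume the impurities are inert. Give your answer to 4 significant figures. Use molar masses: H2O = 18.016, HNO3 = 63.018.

Mass of pure H2O = 202.0 g × 0.805 = 162.61 g.
n(H2O) = 162.61 g / 18.016 g/mol = 9.0259 mol.
From the equation the H2O:HNO3 mole ratio is 1:2, so n(HNO3) = 9.0259 × 2/1 = 18.052 mol.
Mass of HNO3 = 18.052 mol × 63.018 g/mol = 1137.6 g.

1138 g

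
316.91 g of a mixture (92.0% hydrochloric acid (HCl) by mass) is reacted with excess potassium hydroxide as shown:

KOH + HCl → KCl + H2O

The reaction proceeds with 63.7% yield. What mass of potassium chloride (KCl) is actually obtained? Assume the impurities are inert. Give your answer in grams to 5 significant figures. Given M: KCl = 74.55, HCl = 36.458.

Pure HCl available = 316.91 g × 0.920 = 291.557 g.
n(HCl) = 291.557 g / 36.458 g/mol = 7.99707 mol.
From the equation the HCl:KCl mole ratio is 1:1, so n(KCl) = 7.99707 × 1/1 = 7.99707 mol.
Mass of KCl = 7.99707 mol × 74.55 g/mol = 596.182 g.
Actual mass collected = 596.182 g × 0.637 = 379.768 g.

379.77 g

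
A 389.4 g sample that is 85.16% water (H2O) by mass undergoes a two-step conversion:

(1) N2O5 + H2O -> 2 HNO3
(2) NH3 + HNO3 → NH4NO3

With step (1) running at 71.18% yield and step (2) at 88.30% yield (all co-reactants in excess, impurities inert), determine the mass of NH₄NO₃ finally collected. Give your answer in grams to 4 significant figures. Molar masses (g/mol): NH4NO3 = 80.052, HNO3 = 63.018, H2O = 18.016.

1852 g

Pure H2O = 389.4 × 0.8516 = 331.61 g.
n(H2O) = 331.61 / 18.016 = 18.407 mol.
Step 1 (H2O:HNO3 = 1:2): theoretical n(HNO3) = 36.813 mol; at 71.18% yield, n(HNO3) = 26.204 mol.
Step 2 (HNO3:NH4NO3 = 1:1): theoretical n(NH4NO3) = 26.204 mol, so theoretical mass = 26.204 × 80.052 = 2097.7 g.
At 88.30% yield, actual mass of NH4NO3 = 2097.7 × 0.8830 = 1852.2 g.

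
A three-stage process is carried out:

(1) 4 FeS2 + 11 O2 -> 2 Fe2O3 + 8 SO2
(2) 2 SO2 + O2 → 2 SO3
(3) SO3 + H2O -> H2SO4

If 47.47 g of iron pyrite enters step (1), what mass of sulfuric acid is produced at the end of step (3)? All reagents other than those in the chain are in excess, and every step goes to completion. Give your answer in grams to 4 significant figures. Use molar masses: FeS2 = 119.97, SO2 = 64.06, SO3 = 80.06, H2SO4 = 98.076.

n(FeS2) = 47.47 / 119.97 = 0.39568 mol.
Reaction (1): FeS2→SO2 ratio 4:8 ⇒ n(SO2) = 0.79136 mol.
Reaction (2): SO2→SO3 ratio 2:2 ⇒ n(SO3) = 0.79136 mol.
Reaction (3): SO3→H2SO4 ratio 1:1 ⇒ n(H2SO4) = 0.79136 mol.
Mass of H2SO4 = 0.79136 × 98.076 = 77.614 g.

77.61 g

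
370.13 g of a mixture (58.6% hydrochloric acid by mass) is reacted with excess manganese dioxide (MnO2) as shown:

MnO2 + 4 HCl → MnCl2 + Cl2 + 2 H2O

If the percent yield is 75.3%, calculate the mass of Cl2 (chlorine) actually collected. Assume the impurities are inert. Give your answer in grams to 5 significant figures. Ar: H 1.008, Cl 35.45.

Pure HCl available = 370.13 g × 0.586 = 216.896 g.
M(HCl) = 1.008 + 35.45 = 36.458 g/mol.
M(Cl2) = 2(35.45) = 70.90 g/mol.
n(HCl) = 216.896 g / 36.458 g/mol = 5.94921 mol.
From the equation the HCl:Cl2 mole ratio is 4:1, so n(Cl2) = 5.94921 × 1/4 = 1.48730 mol.
Mass of Cl2 = 1.48730 mol × 70.90 g/mol = 105.450 g.
Actual mass collected = 105.450 g × 0.753 = 79.4036 g.

79.404 g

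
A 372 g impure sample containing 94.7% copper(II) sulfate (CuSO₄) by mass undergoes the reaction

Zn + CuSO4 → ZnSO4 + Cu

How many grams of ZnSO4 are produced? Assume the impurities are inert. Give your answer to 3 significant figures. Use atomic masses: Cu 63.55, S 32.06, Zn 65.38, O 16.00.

Mass of pure CuSO4 = 372 g × 0.947 = 352.3 g.
M(CuSO4) = 63.55 + 32.06 + 4(16.00) = 159.61 g/mol.
M(ZnSO4) = 65.38 + 32.06 + 4(16.00) = 161.44 g/mol.
n(CuSO4) = 352.3 g / 159.61 g/mol = 2.207 mol.
From the equation the CuSO4:ZnSO4 mole ratio is 1:1, so n(ZnSO4) = 2.207 × 1/1 = 2.207 mol.
Mass of ZnSO4 = 2.207 mol × 161.44 g/mol = 356.3 g.

356 g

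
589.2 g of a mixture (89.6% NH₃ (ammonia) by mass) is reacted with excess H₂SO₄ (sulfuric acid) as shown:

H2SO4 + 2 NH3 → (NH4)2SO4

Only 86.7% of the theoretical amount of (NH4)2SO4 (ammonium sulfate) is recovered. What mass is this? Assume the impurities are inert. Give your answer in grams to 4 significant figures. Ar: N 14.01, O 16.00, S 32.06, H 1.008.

1775 g

Pure NH3 available = 589.2 g × 0.896 = 527.92 g.
M(NH3) = 14.01 + 3(1.008) = 17.034 g/mol.
M((NH4)2SO4) = 2(14.01) + 8(1.008) + 32.06 + 4(16.00) = 132.144 g/mol.
n(NH3) = 527.92 g / 17.034 g/mol = 30.992 mol.
From the equation the NH3:(NH4)2SO4 mole ratio is 2:1, so n((NH4)2SO4) = 30.992 × 1/2 = 15.496 mol.
Mass of (NH4)2SO4 = 15.496 mol × 132.144 g/mol = 2047.7 g.
Actual mass collected = 2047.7 g × 0.867 = 1775.4 g.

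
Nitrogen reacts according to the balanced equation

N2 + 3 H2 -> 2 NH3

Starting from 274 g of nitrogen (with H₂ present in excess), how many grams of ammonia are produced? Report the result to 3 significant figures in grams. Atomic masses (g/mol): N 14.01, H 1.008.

M(N2) = 2(14.01) = 28.02 g/mol.
M(NH3) = 14.01 + 3(1.008) = 17.034 g/mol.
n(N2) = 274.0 g / 28.02 g/mol = 9.779 mol.
From the equation the N2:NH3 mole ratio is 1:2, so n(NH3) = 9.779 × 2/1 = 19.56 mol.
Mass of NH3 = 19.56 mol × 17.034 g/mol = 333.1 g.

333 g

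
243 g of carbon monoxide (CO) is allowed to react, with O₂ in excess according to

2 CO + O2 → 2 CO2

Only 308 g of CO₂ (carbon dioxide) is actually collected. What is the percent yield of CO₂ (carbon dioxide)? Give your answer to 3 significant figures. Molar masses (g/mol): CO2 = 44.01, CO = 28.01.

n(CO) = 243.0 g / 28.01 g/mol = 8.675 mol.
From the equation the CO:CO2 mole ratio is 2:2, so n(CO2) = 8.675 × 2/2 = 8.675 mol.
Mass of CO2 = 8.675 mol × 44.01 g/mol = 381.8 g.
This is the theoretical yield. Percent yield = 308 g / 381.8 g × 100% = 80.67%.

80.7 %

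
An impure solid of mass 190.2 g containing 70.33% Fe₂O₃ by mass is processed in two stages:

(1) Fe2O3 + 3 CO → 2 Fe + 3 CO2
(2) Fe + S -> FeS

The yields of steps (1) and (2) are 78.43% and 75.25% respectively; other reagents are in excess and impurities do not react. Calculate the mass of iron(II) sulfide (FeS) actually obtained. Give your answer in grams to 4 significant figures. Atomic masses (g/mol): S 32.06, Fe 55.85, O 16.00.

Pure Fe2O3 = 190.2 × 0.7033 = 133.77 g.
M(Fe2O3) = 2(55.85) + 3(16.00) = 159.70 g/mol.
M(FeS) = 55.85 + 32.06 = 87.91 g/mol.
n(Fe2O3) = 133.77 / 159.70 = 0.83762 mol.
Step 1 (Fe2O3:Fe = 1:2): theoretical n(Fe) = 1.6752 mol; at 78.43% yield, n(Fe) = 1.3139 mol.
Step 2 (Fe:FeS = 1:1): theoretical n(FeS) = 1.3139 mol, so theoretical mass = 1.3139 × 87.91 = 115.50 g.
At 75.25% yield, actual mass of FeS = 115.50 × 0.7525 = 86.917 g.

86.92 g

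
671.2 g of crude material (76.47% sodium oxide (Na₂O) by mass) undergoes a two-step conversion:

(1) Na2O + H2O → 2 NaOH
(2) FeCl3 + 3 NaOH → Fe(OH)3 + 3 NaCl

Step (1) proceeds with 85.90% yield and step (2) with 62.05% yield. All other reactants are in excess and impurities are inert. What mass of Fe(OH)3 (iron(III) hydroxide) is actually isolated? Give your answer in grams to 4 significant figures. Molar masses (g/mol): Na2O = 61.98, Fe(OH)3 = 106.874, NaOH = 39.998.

314.5 g

Pure Na2O = 671.2 × 0.7647 = 513.27 g.
n(Na2O) = 513.27 / 61.98 = 8.2812 mol.
Step 1 (Na2O:NaOH = 1:2): theoretical n(NaOH) = 16.562 mol; at 85.90% yield, n(NaOH) = 14.227 mol.
Step 2 (NaOH:Fe(OH)3 = 3:1): theoretical n(Fe(OH)3) = 4.7423 mol, so theoretical mass = 4.7423 × 106.874 = 506.83 g.
At 62.05% yield, actual mass of Fe(OH)3 = 506.83 × 0.6205 = 314.49 g.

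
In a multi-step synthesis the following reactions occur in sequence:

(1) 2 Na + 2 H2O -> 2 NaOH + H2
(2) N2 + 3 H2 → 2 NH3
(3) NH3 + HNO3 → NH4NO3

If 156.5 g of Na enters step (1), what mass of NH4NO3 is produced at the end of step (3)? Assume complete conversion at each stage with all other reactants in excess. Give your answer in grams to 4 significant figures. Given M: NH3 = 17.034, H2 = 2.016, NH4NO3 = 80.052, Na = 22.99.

n(Na) = 156.5 / 22.99 = 6.8073 mol.
Reaction (1): Na→H2 ratio 2:1 ⇒ n(H2) = 3.4037 mol.
Reaction (2): H2→NH3 ratio 3:2 ⇒ n(NH3) = 2.2691 mol.
Reaction (3): NH3→NH4NO3 ratio 1:1 ⇒ n(NH4NO3) = 2.2691 mol.
Mass of NH4NO3 = 2.2691 × 80.052 = 181.65 g.

181.6 g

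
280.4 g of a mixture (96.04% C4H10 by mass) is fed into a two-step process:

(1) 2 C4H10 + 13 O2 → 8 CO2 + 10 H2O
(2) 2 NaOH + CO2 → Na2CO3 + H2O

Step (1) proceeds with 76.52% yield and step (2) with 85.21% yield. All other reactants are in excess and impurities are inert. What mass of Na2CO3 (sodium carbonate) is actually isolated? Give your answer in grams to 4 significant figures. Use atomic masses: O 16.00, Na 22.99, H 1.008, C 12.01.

Pure C4H10 = 280.4 × 0.9604 = 269.30 g.
M(C4H10) = 4(12.01) + 10(1.008) = 58.12 g/mol.
M(Na2CO3) = 2(22.99) + 12.01 + 3(16.00) = 105.99 g/mol.
n(C4H10) = 269.30 / 58.12 = 4.6335 mol.
Step 1 (C4H10:CO2 = 2:8): theoretical n(CO2) = 18.534 mol; at 76.52% yield, n(CO2) = 14.182 mol.
Step 2 (CO2:Na2CO3 = 1:1): theoretical n(Na2CO3) = 14.182 mol, so theoretical mass = 14.182 × 105.99 = 1503.2 g.
At 85.21% yield, actual mass of Na2CO3 = 1503.2 × 0.8521 = 1280.8 g.

1281 g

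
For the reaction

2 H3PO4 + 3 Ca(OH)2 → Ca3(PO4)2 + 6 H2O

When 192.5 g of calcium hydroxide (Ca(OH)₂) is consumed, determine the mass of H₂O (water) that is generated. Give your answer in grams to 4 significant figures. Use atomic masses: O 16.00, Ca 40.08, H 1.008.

M(Ca(OH)2) = 40.08 + 2(16.00) + 2(1.008) = 74.096 g/mol.
M(H2O) = 2(1.008) + 16.00 = 18.016 g/mol.
n(Ca(OH)2) = 192.50 g / 74.096 g/mol = 2.5980 mol.
From the equation the Ca(OH)2:H2O mole ratio is 3:6, so n(H2O) = 2.5980 × 6/3 = 5.1960 mol.
Mass of H2O = 5.1960 mol × 18.016 g/mol = 93.610 g.

93.61 g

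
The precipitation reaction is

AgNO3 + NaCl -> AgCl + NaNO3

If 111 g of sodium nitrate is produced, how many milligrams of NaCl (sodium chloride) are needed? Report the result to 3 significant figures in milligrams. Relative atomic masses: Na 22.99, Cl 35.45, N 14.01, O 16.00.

76300 mg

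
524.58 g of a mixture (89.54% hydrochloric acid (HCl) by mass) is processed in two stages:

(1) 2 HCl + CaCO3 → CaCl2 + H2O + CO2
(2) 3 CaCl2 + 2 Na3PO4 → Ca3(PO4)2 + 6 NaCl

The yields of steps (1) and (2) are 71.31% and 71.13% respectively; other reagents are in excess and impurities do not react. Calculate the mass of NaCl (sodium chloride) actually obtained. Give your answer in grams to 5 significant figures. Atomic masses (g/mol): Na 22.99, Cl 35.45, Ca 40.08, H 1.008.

Pure HCl = 524.58 × 0.8954 = 469.709 g.
M(HCl) = 1.008 + 35.45 = 36.458 g/mol.
M(NaCl) = 22.99 + 35.45 = 58.44 g/mol.
n(HCl) = 469.709 / 36.458 = 12.8836 mol.
Step 1 (HCl:CaCl2 = 2:1): theoretical n(CaCl2) = 6.44178 mol; at 71.31% yield, n(CaCl2) = 4.59363 mol.
Step 2 (CaCl2:NaCl = 3:6): theoretical n(NaCl) = 9.18727 mol, so theoretical mass = 9.18727 × 58.44 = 536.904 g.
At 71.13% yield, actual mass of NaCl = 536.904 × 0.7113 = 381.900 g.

381.90 g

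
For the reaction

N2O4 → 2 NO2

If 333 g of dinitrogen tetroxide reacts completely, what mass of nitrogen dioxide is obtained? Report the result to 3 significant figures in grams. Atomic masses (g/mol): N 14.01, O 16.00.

333 g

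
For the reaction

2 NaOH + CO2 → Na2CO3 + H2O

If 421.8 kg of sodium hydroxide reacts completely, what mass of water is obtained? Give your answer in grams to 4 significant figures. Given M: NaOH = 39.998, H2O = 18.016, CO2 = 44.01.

94990 g

Convert: 421.8 kg = 421800 g.
n(NaOH) = 421800 g / 39.998 g/mol = 10546 mol.
From the equation the NaOH:H2O mole ratio is 2:1, so n(H2O) = 10546 × 1/2 = 5272.8 mol.
Mass of H2O = 5272.8 mol × 18.016 g/mol = 94994 g.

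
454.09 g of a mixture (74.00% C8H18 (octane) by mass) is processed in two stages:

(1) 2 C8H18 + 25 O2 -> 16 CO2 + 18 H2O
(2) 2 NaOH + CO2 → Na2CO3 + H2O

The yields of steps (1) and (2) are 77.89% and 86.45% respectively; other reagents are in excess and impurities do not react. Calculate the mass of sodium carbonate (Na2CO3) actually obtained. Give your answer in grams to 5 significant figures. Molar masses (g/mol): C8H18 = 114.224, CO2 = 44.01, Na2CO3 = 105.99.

1679.6 g

Pure C8H18 = 454.09 × 0.7400 = 336.027 g.
n(C8H18) = 336.027 / 114.224 = 2.94182 mol.
Step 1 (C8H18:CO2 = 2:16): theoretical n(CO2) = 23.5346 mol; at 77.89% yield, n(CO2) = 18.3311 mol.
Step 2 (CO2:Na2CO3 = 1:1): theoretical n(Na2CO3) = 18.3311 mol, so theoretical mass = 18.3311 × 105.99 = 1942.91 g.
At 86.45% yield, actual mass of Na2CO3 = 1942.91 × 0.8645 = 1679.65 g.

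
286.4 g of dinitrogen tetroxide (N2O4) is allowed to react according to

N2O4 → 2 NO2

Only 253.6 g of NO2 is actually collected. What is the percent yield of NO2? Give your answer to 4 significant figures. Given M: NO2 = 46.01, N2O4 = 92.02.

n(N2O4) = 286.40 g / 92.02 g/mol = 3.1124 mol.
From the equation the N2O4:NO2 mole ratio is 1:2, so n(NO2) = 3.1124 × 2/1 = 6.2247 mol.
Mass of NO2 = 6.2247 mol × 46.01 g/mol = 286.40 g.
This is the theoretical yield. Percent yield = 253.6 g / 286.40 g × 100% = 88.547%.

88.55 %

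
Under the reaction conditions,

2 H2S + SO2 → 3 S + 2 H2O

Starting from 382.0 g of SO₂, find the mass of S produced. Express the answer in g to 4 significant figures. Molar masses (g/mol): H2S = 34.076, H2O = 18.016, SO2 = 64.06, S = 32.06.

n(SO2) = 382.00 g / 64.06 g/mol = 5.9632 mol.
From the equation the SO2:S mole ratio is 1:3, so n(S) = 5.9632 × 3/1 = 17.889 mol.
Mass of S = 17.889 mol × 32.06 g/mol = 573.54 g.

573.5 g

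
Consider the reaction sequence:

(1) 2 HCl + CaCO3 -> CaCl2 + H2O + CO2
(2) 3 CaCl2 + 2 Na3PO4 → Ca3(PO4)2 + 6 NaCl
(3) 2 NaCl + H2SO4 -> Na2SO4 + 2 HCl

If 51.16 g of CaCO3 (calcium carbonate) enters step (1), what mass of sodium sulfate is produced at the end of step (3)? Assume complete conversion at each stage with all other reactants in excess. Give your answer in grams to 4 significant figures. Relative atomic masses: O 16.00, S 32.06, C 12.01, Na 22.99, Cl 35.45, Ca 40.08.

72.60 g

M(CaCO3) = 40.08 + 12.01 + 3(16.00) = 100.09 g/mol.
M(Na2SO4) = 2(22.99) + 32.06 + 4(16.00) = 142.04 g/mol.
n(CaCO3) = 51.16 / 100.09 = 0.51114 mol.
Reaction (1): CaCO3→CaCl2 ratio 1:1 ⇒ n(CaCl2) = 0.51114 mol.
Reaction (2): CaCl2→NaCl ratio 3:6 ⇒ n(NaCl) = 1.0223 mol.
Reaction (3): NaCl→Na2SO4 ratio 2:1 ⇒ n(Na2SO4) = 0.51114 mol.
Mass of Na2SO4 = 0.51114 × 142.04 = 72.602 g.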